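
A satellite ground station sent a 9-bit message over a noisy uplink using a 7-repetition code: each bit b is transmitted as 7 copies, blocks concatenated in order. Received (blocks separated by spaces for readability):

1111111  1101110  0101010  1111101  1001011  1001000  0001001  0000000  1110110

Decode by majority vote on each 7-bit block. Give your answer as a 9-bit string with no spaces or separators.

Block 1 (1111111): 7 ones → 1
Block 2 (1101110): 5 ones → 1
Block 3 (0101010): 3 ones → 0
Block 4 (1111101): 6 ones → 1
Block 5 (1001011): 4 ones → 1
Block 6 (1001000): 2 ones → 0
Block 7 (0001001): 2 ones → 0
Block 8 (0000000): 0 ones → 0
Block 9 (1110110): 5 ones → 1

110110001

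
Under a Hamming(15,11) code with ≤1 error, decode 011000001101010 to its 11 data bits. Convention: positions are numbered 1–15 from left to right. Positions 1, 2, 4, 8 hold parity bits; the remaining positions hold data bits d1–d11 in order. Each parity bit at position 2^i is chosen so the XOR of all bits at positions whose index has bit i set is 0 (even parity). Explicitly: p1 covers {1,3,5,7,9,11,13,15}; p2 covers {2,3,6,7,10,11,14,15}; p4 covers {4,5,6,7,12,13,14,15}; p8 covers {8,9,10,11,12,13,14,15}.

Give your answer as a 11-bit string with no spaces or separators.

10001101010

s1 (pos 1,3,5,7,9,11,13,15): 0⊕1⊕0⊕0⊕1⊕0⊕0⊕0 = 0
s2 (pos 2,3,6,7,10,11,14,15): 1⊕1⊕0⊕0⊕1⊕0⊕1⊕0 = 0
s4 (pos 4,5,6,7,12,13,14,15): 0⊕0⊕0⊕0⊕1⊕0⊕1⊕0 = 0
s8 (pos 8,9,10,11,12,13,14,15): 0⊕1⊕1⊕0⊕1⊕0⊕1⊕0 = 0
Syndrome s8…s1 = 0000 → no error.
Read data bits from positions 3,5,6,7,9,10,11,12,13,14,15: 10001101010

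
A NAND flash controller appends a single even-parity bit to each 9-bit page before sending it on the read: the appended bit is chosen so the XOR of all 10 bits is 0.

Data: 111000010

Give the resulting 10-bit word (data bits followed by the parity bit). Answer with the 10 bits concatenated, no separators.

1110000100

XOR of the 9 data bits: 1⊕1⊕1⊕0⊕0⊕0⊕0⊕1⊕0 = 0
Parity bit = 0 (so all 10 bits XOR to 0).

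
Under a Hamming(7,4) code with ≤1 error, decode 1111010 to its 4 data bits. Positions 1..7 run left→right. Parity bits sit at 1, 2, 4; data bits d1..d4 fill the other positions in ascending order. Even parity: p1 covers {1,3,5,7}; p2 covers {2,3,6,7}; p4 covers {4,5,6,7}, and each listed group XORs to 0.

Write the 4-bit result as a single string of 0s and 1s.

s1 (pos 1,3,5,7): 1⊕1⊕0⊕0 = 0
s2 (pos 2,3,6,7): 1⊕1⊕1⊕0 = 1
s4 (pos 4,5,6,7): 1⊕0⊕1⊕0 = 0
Syndrome s4…s1 = 010 → error at position 2.
Flip position 2: 1111010 → 1011010
Read data bits from positions 3,5,6,7: 1010

1010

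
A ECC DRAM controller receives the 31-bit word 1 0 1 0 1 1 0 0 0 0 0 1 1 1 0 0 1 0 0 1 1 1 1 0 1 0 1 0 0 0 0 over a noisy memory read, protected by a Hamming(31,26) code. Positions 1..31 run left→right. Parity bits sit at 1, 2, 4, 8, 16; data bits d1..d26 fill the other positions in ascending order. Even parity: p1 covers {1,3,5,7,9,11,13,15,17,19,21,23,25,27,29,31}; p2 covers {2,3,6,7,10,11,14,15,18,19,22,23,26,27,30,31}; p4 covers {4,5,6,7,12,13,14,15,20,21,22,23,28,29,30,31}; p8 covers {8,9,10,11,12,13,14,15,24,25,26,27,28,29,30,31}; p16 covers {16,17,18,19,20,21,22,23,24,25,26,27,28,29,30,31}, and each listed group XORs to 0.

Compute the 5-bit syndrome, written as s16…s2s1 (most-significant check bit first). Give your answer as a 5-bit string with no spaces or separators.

11101

s1 (pos 1,3,5,7,9,11,13,15,17,19,21,23,25,27,29,31): 1⊕1⊕1⊕0⊕0⊕0⊕1⊕0⊕1⊕0⊕1⊕1⊕1⊕1⊕0⊕0 = 1
s2 (pos 2,3,6,7,10,11,14,15,18,19,22,23,26,27,30,31): 0⊕1⊕1⊕0⊕0⊕0⊕1⊕0⊕0⊕0⊕1⊕1⊕0⊕1⊕0⊕0 = 0
s4 (pos 4,5,6,7,12,13,14,15,20,21,22,23,28,29,30,31): 0⊕1⊕1⊕0⊕1⊕1⊕1⊕0⊕1⊕1⊕1⊕1⊕0⊕0⊕0⊕0 = 1
s8 (pos 8,9,10,11,12,13,14,15,24,25,26,27,28,29,30,31): 0⊕0⊕0⊕0⊕1⊕1⊕1⊕0⊕0⊕1⊕0⊕1⊕0⊕0⊕0⊕0 = 1
s16 (pos 16,17,18,19,20,21,22,23,24,25,26,27,28,29,30,31): 0⊕1⊕0⊕0⊕1⊕1⊕1⊕1⊕0⊕1⊕0⊕1⊕0⊕0⊕0⊕0 = 1
Syndrome s16…s1 = 11101 → error at position 29.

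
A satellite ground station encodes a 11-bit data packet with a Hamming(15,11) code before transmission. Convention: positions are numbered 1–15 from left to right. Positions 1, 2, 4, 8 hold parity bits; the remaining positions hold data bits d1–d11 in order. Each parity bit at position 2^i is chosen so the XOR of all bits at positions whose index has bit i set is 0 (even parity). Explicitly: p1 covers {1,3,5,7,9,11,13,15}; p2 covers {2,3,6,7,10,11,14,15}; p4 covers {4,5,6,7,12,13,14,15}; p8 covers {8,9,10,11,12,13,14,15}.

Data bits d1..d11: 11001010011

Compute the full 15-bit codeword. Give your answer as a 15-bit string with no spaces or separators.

101110001010011

Place data at non-parity positions: p1 p2 1 p4 1 0 0 p8 1 0 1 0 0 1 1
p1 (pos 1,3,5,7,9,11,13,15): XOR of data positions = 1⊕1⊕0⊕1⊕1⊕0⊕1 = 1
p2 (pos 2,3,6,7,10,11,14,15): XOR of data positions = 1⊕0⊕0⊕0⊕1⊕1⊕1 = 0
p4 (pos 4,5,6,7,12,13,14,15): XOR of data positions = 1⊕0⊕0⊕0⊕0⊕1⊕1 = 1
p8 (pos 8,9,10,11,12,13,14,15): XOR of data positions = 1⊕0⊕1⊕0⊕0⊕1⊕1 = 0
Codeword: 101110001010011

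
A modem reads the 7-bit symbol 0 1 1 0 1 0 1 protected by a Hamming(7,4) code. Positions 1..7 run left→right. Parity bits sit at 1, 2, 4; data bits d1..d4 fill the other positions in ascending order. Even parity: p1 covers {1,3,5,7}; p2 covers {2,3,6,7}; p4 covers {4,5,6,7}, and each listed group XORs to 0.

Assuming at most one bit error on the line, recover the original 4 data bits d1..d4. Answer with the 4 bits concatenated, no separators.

0101

s1 (pos 1,3,5,7): 0⊕1⊕1⊕1 = 1
s2 (pos 2,3,6,7): 1⊕1⊕0⊕1 = 1
s4 (pos 4,5,6,7): 0⊕1⊕0⊕1 = 0
Syndrome s4…s1 = 011 → error at position 3.
Flip position 3: 0110101 → 0100101
Read data bits from positions 3,5,6,7: 0101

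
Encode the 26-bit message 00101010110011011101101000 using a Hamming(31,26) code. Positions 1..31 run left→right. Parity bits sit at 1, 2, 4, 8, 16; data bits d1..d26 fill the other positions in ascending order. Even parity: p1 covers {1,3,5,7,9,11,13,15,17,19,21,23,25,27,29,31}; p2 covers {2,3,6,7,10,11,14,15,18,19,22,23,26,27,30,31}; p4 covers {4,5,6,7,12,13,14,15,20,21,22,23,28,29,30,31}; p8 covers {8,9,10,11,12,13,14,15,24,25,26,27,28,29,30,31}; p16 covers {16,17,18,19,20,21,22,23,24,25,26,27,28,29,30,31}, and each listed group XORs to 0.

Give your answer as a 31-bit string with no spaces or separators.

1001010110101100011011101101000

Place data at non-parity positions: p1 p2 0 p4 0 1 0 p8 1 0 1 0 1 1 0 p16 0 1 1 0 1 1 1 0 1 1 0 1 0 0 0
p1 (pos 1,3,5,7,9,11,13,15,17,19,21,23,25,27,29,31): XOR of data positions = 0⊕0⊕0⊕1⊕1⊕1⊕0⊕0⊕1⊕1⊕1⊕1⊕0⊕0⊕0 = 1
p2 (pos 2,3,6,7,10,11,14,15,18,19,22,23,26,27,30,31): XOR of data positions = 0⊕1⊕0⊕0⊕1⊕1⊕0⊕1⊕1⊕1⊕1⊕1⊕0⊕0⊕0 = 0
p4 (pos 4,5,6,7,12,13,14,15,20,21,22,23,28,29,30,31): XOR of data positions = 0⊕1⊕0⊕0⊕1⊕1⊕0⊕0⊕1⊕1⊕1⊕1⊕0⊕0⊕0 = 1
p8 (pos 8,9,10,11,12,13,14,15,24,25,26,27,28,29,30,31): XOR of data positions = 1⊕0⊕1⊕0⊕1⊕1⊕0⊕0⊕1⊕1⊕0⊕1⊕0⊕0⊕0 = 1
p16 (pos 16,17,18,19,20,21,22,23,24,25,26,27,28,29,30,31): XOR of data positions = 0⊕1⊕1⊕0⊕1⊕1⊕1⊕0⊕1⊕1⊕0⊕1⊕0⊕0⊕0 = 0
Codeword: 1001010110101100011011101101000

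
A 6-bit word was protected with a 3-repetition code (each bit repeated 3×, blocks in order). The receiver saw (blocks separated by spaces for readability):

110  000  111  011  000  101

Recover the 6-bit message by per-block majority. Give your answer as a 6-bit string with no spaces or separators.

Block 1 (110): 2 ones → 1
Block 2 (000): 0 ones → 0
Block 3 (111): 3 ones → 1
Block 4 (011): 2 ones → 1
Block 5 (000): 0 ones → 0
Block 6 (101): 2 ones → 1

101101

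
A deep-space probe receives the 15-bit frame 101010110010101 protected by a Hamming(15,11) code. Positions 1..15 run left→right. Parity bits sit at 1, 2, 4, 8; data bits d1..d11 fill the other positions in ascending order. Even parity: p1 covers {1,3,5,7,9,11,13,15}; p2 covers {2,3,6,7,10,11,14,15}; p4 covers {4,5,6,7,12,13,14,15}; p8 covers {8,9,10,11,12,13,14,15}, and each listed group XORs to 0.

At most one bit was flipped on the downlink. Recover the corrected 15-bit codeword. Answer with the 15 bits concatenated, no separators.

s1 (pos 1,3,5,7,9,11,13,15): 1⊕1⊕1⊕1⊕0⊕1⊕1⊕1 = 1
s2 (pos 2,3,6,7,10,11,14,15): 0⊕1⊕0⊕1⊕0⊕1⊕0⊕1 = 0
s4 (pos 4,5,6,7,12,13,14,15): 0⊕1⊕0⊕1⊕0⊕1⊕0⊕1 = 0
s8 (pos 8,9,10,11,12,13,14,15): 1⊕0⊕0⊕1⊕0⊕1⊕0⊕1 = 0
Syndrome s8…s1 = 0001 → error at position 1.
Flip position 1: 101010110010101 → 001010110010101

001010110010101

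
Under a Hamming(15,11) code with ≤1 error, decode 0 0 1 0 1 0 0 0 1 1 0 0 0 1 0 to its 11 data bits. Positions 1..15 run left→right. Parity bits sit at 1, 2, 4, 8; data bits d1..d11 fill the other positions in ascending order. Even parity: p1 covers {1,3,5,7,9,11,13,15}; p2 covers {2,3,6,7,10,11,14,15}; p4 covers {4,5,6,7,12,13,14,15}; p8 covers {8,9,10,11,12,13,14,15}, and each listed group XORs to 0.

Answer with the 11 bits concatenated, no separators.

11001110010

s1 (pos 1,3,5,7,9,11,13,15): 0⊕1⊕1⊕0⊕1⊕0⊕0⊕0 = 1
s2 (pos 2,3,6,7,10,11,14,15): 0⊕1⊕0⊕0⊕1⊕0⊕1⊕0 = 1
s4 (pos 4,5,6,7,12,13,14,15): 0⊕1⊕0⊕0⊕0⊕0⊕1⊕0 = 0
s8 (pos 8,9,10,11,12,13,14,15): 0⊕1⊕1⊕0⊕0⊕0⊕1⊕0 = 1
Syndrome s8…s1 = 1011 → error at position 11.
Flip position 11: 001010001100010 → 001010001110010
Read data bits from positions 3,5,6,7,9,10,11,12,13,14,15: 11001110010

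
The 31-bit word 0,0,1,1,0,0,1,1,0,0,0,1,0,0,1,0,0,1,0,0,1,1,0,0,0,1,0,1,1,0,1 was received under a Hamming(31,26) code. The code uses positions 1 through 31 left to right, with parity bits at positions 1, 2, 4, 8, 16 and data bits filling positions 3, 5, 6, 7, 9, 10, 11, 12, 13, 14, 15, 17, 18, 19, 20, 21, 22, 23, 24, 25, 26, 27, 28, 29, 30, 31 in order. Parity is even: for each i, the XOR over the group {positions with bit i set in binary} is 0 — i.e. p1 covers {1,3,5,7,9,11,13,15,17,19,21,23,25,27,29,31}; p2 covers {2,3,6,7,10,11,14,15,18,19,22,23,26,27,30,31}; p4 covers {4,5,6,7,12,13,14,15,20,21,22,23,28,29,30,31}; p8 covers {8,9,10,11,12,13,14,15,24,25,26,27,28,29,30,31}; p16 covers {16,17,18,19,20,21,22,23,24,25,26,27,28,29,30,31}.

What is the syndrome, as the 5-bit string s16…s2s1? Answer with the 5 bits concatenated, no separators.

11110

s1 (pos 1,3,5,7,9,11,13,15,17,19,21,23,25,27,29,31): 0⊕1⊕0⊕1⊕0⊕0⊕0⊕1⊕0⊕0⊕1⊕0⊕0⊕0⊕1⊕1 = 0
s2 (pos 2,3,6,7,10,11,14,15,18,19,22,23,26,27,30,31): 0⊕1⊕0⊕1⊕0⊕0⊕0⊕1⊕1⊕0⊕1⊕0⊕1⊕0⊕0⊕1 = 1
s4 (pos 4,5,6,7,12,13,14,15,20,21,22,23,28,29,30,31): 1⊕0⊕0⊕1⊕1⊕0⊕0⊕1⊕0⊕1⊕1⊕0⊕1⊕1⊕0⊕1 = 1
s8 (pos 8,9,10,11,12,13,14,15,24,25,26,27,28,29,30,31): 1⊕0⊕0⊕0⊕1⊕0⊕0⊕1⊕0⊕0⊕1⊕0⊕1⊕1⊕0⊕1 = 1
s16 (pos 16,17,18,19,20,21,22,23,24,25,26,27,28,29,30,31): 0⊕0⊕1⊕0⊕0⊕1⊕1⊕0⊕0⊕0⊕1⊕0⊕1⊕1⊕0⊕1 = 1
Syndrome s16…s1 = 11110 → error at position 30.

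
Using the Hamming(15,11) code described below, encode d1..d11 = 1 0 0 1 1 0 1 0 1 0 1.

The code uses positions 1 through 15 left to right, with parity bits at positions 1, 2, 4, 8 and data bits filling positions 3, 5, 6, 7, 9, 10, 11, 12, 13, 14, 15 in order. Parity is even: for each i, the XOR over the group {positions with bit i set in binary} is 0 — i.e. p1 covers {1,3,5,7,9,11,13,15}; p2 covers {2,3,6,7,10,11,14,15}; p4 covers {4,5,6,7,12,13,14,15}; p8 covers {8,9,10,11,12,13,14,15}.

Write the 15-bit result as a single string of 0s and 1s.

001100101010101

Place data at non-parity positions: p1 p2 1 p4 0 0 1 p8 1 0 1 0 1 0 1
p1 (pos 1,3,5,7,9,11,13,15): XOR of data positions = 1⊕0⊕1⊕1⊕1⊕1⊕1 = 0
p2 (pos 2,3,6,7,10,11,14,15): XOR of data positions = 1⊕0⊕1⊕0⊕1⊕0⊕1 = 0
p4 (pos 4,5,6,7,12,13,14,15): XOR of data positions = 0⊕0⊕1⊕0⊕1⊕0⊕1 = 1
p8 (pos 8,9,10,11,12,13,14,15): XOR of data positions = 1⊕0⊕1⊕0⊕1⊕0⊕1 = 0
Codeword: 001100101010101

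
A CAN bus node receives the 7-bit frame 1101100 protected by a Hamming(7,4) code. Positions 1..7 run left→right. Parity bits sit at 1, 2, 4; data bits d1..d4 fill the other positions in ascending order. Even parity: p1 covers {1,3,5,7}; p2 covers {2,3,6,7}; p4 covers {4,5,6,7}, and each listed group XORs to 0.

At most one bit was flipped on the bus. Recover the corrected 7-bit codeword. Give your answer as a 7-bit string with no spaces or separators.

1001100

s1 (pos 1,3,5,7): 1⊕0⊕1⊕0 = 0
s2 (pos 2,3,6,7): 1⊕0⊕0⊕0 = 1
s4 (pos 4,5,6,7): 1⊕1⊕0⊕0 = 0
Syndrome s4…s1 = 010 → error at position 2.
Flip position 2: 1101100 → 1001100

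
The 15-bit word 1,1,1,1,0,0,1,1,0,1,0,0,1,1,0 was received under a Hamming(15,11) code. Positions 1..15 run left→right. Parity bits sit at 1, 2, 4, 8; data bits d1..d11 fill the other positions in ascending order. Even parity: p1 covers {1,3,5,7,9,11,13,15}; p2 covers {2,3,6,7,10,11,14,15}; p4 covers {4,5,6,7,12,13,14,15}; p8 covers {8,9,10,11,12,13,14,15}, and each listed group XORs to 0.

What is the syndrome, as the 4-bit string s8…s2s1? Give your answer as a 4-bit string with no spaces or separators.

s1 (pos 1,3,5,7,9,11,13,15): 1⊕1⊕0⊕1⊕0⊕0⊕1⊕0 = 0
s2 (pos 2,3,6,7,10,11,14,15): 1⊕1⊕0⊕1⊕1⊕0⊕1⊕0 = 1
s4 (pos 4,5,6,7,12,13,14,15): 1⊕0⊕0⊕1⊕0⊕1⊕1⊕0 = 0
s8 (pos 8,9,10,11,12,13,14,15): 1⊕0⊕1⊕0⊕0⊕1⊕1⊕0 = 0
Syndrome s8…s1 = 0010 → error at position 2.

0010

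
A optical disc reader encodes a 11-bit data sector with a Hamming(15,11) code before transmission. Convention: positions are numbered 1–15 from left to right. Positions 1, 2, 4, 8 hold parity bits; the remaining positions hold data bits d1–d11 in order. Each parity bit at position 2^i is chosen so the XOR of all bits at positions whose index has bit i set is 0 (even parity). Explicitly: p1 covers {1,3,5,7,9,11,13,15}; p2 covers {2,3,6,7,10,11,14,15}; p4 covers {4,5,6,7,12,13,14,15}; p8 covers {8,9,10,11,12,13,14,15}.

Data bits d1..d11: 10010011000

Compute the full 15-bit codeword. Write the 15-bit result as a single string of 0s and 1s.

Place data at non-parity positions: p1 p2 1 p4 0 0 1 p8 0 0 1 1 0 0 0
p1 (pos 1,3,5,7,9,11,13,15): XOR of data positions = 1⊕0⊕1⊕0⊕1⊕0⊕0 = 1
p2 (pos 2,3,6,7,10,11,14,15): XOR of data positions = 1⊕0⊕1⊕0⊕1⊕0⊕0 = 1
p4 (pos 4,5,6,7,12,13,14,15): XOR of data positions = 0⊕0⊕1⊕1⊕0⊕0⊕0 = 0
p8 (pos 8,9,10,11,12,13,14,15): XOR of data positions = 0⊕0⊕1⊕1⊕0⊕0⊕0 = 0
Codeword: 111000100011000

111000100011000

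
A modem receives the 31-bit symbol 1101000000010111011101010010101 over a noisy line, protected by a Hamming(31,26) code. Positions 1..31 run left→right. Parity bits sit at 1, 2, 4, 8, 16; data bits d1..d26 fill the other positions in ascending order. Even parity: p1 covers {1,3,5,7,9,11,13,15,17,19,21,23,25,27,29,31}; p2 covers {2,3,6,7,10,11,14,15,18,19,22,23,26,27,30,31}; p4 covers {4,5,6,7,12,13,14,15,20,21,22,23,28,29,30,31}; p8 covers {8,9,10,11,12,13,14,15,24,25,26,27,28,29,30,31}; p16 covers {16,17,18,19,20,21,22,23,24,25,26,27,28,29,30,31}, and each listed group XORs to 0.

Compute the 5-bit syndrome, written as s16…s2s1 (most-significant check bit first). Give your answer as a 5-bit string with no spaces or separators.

s1 (pos 1,3,5,7,9,11,13,15,17,19,21,23,25,27,29,31): 1⊕0⊕0⊕0⊕0⊕0⊕0⊕1⊕0⊕1⊕0⊕0⊕0⊕1⊕1⊕1 = 0
s2 (pos 2,3,6,7,10,11,14,15,18,19,22,23,26,27,30,31): 1⊕0⊕0⊕0⊕0⊕0⊕1⊕1⊕1⊕1⊕1⊕0⊕0⊕1⊕0⊕1 = 0
s4 (pos 4,5,6,7,12,13,14,15,20,21,22,23,28,29,30,31): 1⊕0⊕0⊕0⊕1⊕0⊕1⊕1⊕1⊕0⊕1⊕0⊕0⊕1⊕0⊕1 = 0
s8 (pos 8,9,10,11,12,13,14,15,24,25,26,27,28,29,30,31): 0⊕0⊕0⊕0⊕1⊕0⊕1⊕1⊕1⊕0⊕0⊕1⊕0⊕1⊕0⊕1 = 1
s16 (pos 16,17,18,19,20,21,22,23,24,25,26,27,28,29,30,31): 1⊕0⊕1⊕1⊕1⊕0⊕1⊕0⊕1⊕0⊕0⊕1⊕0⊕1⊕0⊕1 = 1
Syndrome s16…s1 = 11000 → error at position 24.

11000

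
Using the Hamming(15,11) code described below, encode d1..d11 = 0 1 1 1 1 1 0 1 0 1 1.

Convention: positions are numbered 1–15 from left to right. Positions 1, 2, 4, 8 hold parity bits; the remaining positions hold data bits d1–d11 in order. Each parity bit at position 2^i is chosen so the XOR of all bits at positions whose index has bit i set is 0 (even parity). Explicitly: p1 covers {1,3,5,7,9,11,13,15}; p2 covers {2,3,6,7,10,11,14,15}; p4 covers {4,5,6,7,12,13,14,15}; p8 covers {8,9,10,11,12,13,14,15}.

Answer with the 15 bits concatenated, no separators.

010011111101011

Place data at non-parity positions: p1 p2 0 p4 1 1 1 p8 1 1 0 1 0 1 1
p1 (pos 1,3,5,7,9,11,13,15): XOR of data positions = 0⊕1⊕1⊕1⊕0⊕0⊕1 = 0
p2 (pos 2,3,6,7,10,11,14,15): XOR of data positions = 0⊕1⊕1⊕1⊕0⊕1⊕1 = 1
p4 (pos 4,5,6,7,12,13,14,15): XOR of data positions = 1⊕1⊕1⊕1⊕0⊕1⊕1 = 0
p8 (pos 8,9,10,11,12,13,14,15): XOR of data positions = 1⊕1⊕0⊕1⊕0⊕1⊕1 = 1
Codeword: 010011111101011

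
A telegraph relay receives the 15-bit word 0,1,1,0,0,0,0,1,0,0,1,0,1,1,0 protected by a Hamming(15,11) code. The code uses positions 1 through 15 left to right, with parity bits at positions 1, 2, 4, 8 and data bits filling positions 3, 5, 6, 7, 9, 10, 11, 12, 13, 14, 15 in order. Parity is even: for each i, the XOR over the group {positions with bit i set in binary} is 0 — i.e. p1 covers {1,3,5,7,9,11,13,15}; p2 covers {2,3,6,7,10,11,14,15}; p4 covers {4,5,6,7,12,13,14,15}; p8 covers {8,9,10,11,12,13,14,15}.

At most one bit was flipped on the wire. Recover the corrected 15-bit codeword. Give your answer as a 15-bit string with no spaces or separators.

111000010010110

s1 (pos 1,3,5,7,9,11,13,15): 0⊕1⊕0⊕0⊕0⊕1⊕1⊕0 = 1
s2 (pos 2,3,6,7,10,11,14,15): 1⊕1⊕0⊕0⊕0⊕1⊕1⊕0 = 0
s4 (pos 4,5,6,7,12,13,14,15): 0⊕0⊕0⊕0⊕0⊕1⊕1⊕0 = 0
s8 (pos 8,9,10,11,12,13,14,15): 1⊕0⊕0⊕1⊕0⊕1⊕1⊕0 = 0
Syndrome s8…s1 = 0001 → error at position 1.
Flip position 1: 011000010010110 → 111000010010110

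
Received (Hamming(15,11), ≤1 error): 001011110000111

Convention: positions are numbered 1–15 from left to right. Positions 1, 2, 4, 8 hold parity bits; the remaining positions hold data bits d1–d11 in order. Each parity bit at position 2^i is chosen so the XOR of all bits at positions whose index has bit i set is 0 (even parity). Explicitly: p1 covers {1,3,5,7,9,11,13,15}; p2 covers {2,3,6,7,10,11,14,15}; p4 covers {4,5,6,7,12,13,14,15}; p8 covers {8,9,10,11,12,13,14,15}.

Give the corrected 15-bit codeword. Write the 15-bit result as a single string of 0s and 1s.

s1 (pos 1,3,5,7,9,11,13,15): 0⊕1⊕1⊕1⊕0⊕0⊕1⊕1 = 1
s2 (pos 2,3,6,7,10,11,14,15): 0⊕1⊕1⊕1⊕0⊕0⊕1⊕1 = 1
s4 (pos 4,5,6,7,12,13,14,15): 0⊕1⊕1⊕1⊕0⊕1⊕1⊕1 = 0
s8 (pos 8,9,10,11,12,13,14,15): 1⊕0⊕0⊕0⊕0⊕1⊕1⊕1 = 0
Syndrome s8…s1 = 0011 → error at position 3.
Flip position 3: 001011110000111 → 000011110000111

000011110000111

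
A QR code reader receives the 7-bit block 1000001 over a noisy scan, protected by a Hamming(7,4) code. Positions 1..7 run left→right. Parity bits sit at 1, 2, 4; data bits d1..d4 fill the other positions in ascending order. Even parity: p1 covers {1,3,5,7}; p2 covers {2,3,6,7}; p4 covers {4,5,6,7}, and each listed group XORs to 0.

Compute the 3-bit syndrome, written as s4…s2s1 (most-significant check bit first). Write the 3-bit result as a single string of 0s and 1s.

110

s1 (pos 1,3,5,7): 1⊕0⊕0⊕1 = 0
s2 (pos 2,3,6,7): 0⊕0⊕0⊕1 = 1
s4 (pos 4,5,6,7): 0⊕0⊕0⊕1 = 1
Syndrome s4…s1 = 110 → error at position 6.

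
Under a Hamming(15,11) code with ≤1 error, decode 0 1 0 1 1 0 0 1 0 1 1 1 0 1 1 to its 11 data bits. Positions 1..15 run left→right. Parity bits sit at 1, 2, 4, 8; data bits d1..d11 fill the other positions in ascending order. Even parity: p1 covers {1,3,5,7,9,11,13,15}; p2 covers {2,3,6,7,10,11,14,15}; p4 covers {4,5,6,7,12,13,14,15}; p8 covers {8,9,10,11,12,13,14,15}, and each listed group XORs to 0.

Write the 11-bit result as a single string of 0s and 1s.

s1 (pos 1,3,5,7,9,11,13,15): 0⊕0⊕1⊕0⊕0⊕1⊕0⊕1 = 1
s2 (pos 2,3,6,7,10,11,14,15): 1⊕0⊕0⊕0⊕1⊕1⊕1⊕1 = 1
s4 (pos 4,5,6,7,12,13,14,15): 1⊕1⊕0⊕0⊕1⊕0⊕1⊕1 = 1
s8 (pos 8,9,10,11,12,13,14,15): 1⊕0⊕1⊕1⊕1⊕0⊕1⊕1 = 0
Syndrome s8…s1 = 0111 → error at position 7.
Flip position 7: 010110010111011 → 010110110111011
Read data bits from positions 3,5,6,7,9,10,11,12,13,14,15: 01010111011

01010111011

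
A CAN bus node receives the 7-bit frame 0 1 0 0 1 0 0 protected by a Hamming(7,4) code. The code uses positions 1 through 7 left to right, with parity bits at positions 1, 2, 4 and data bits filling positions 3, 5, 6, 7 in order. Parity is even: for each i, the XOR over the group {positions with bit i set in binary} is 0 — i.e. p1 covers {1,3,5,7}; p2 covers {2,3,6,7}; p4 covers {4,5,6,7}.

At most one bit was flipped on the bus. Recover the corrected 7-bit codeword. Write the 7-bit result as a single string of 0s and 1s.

0100101

s1 (pos 1,3,5,7): 0⊕0⊕1⊕0 = 1
s2 (pos 2,3,6,7): 1⊕0⊕0⊕0 = 1
s4 (pos 4,5,6,7): 0⊕1⊕0⊕0 = 1
Syndrome s4…s1 = 111 → error at position 7.
Flip position 7: 0100100 → 0100101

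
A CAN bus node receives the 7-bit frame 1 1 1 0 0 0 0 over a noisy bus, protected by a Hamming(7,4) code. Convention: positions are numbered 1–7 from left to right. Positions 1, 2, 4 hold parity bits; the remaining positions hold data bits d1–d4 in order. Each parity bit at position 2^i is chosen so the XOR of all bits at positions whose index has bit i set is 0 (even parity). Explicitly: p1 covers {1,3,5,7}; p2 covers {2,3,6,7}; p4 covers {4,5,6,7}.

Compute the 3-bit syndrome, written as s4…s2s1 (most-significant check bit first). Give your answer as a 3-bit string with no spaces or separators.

s1 (pos 1,3,5,7): 1⊕1⊕0⊕0 = 0
s2 (pos 2,3,6,7): 1⊕1⊕0⊕0 = 0
s4 (pos 4,5,6,7): 0⊕0⊕0⊕0 = 0
Syndrome s4…s1 = 000 → no error.

000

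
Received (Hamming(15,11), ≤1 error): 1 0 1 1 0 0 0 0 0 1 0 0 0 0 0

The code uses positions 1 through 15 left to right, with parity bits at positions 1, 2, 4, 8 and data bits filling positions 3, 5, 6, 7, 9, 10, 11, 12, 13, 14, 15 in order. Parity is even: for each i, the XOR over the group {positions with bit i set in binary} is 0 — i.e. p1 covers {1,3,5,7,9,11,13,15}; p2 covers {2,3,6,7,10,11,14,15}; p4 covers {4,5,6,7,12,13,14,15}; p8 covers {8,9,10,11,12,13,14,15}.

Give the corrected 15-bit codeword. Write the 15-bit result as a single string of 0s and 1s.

101100000101000

s1 (pos 1,3,5,7,9,11,13,15): 1⊕1⊕0⊕0⊕0⊕0⊕0⊕0 = 0
s2 (pos 2,3,6,7,10,11,14,15): 0⊕1⊕0⊕0⊕1⊕0⊕0⊕0 = 0
s4 (pos 4,5,6,7,12,13,14,15): 1⊕0⊕0⊕0⊕0⊕0⊕0⊕0 = 1
s8 (pos 8,9,10,11,12,13,14,15): 0⊕0⊕1⊕0⊕0⊕0⊕0⊕0 = 1
Syndrome s8…s1 = 1100 → error at position 12.
Flip position 12: 101100000100000 → 101100000101000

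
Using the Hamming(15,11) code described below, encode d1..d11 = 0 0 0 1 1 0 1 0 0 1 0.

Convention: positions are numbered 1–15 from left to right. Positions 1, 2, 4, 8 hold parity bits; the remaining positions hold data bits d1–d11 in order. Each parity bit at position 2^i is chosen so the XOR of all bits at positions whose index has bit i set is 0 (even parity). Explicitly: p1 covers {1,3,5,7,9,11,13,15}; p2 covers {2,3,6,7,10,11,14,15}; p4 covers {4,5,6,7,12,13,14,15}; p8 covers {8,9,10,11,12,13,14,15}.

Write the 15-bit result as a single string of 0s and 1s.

110000111010010

Place data at non-parity positions: p1 p2 0 p4 0 0 1 p8 1 0 1 0 0 1 0
p1 (pos 1,3,5,7,9,11,13,15): XOR of data positions = 0⊕0⊕1⊕1⊕1⊕0⊕0 = 1
p2 (pos 2,3,6,7,10,11,14,15): XOR of data positions = 0⊕0⊕1⊕0⊕1⊕1⊕0 = 1
p4 (pos 4,5,6,7,12,13,14,15): XOR of data positions = 0⊕0⊕1⊕0⊕0⊕1⊕0 = 0
p8 (pos 8,9,10,11,12,13,14,15): XOR of data positions = 1⊕0⊕1⊕0⊕0⊕1⊕0 = 1
Codeword: 110000111010010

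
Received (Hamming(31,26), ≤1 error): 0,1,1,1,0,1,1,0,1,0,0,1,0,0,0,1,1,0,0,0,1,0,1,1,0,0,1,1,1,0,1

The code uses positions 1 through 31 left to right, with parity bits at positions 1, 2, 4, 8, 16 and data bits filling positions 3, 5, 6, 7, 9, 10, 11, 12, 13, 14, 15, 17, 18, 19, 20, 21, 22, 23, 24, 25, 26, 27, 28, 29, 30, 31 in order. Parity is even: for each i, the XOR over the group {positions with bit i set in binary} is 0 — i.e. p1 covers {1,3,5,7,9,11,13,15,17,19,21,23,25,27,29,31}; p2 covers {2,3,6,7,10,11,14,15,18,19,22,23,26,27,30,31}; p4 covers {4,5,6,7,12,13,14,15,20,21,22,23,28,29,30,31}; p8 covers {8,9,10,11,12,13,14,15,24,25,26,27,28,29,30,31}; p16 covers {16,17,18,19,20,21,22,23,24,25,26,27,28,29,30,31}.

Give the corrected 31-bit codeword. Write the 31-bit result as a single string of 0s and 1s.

0111011010010001100010110011100

s1 (pos 1,3,5,7,9,11,13,15,17,19,21,23,25,27,29,31): 0⊕1⊕0⊕1⊕1⊕0⊕0⊕0⊕1⊕0⊕1⊕1⊕0⊕1⊕1⊕1 = 1
s2 (pos 2,3,6,7,10,11,14,15,18,19,22,23,26,27,30,31): 1⊕1⊕1⊕1⊕0⊕0⊕0⊕0⊕0⊕0⊕0⊕1⊕0⊕1⊕0⊕1 = 1
s4 (pos 4,5,6,7,12,13,14,15,20,21,22,23,28,29,30,31): 1⊕0⊕1⊕1⊕1⊕0⊕0⊕0⊕0⊕1⊕0⊕1⊕1⊕1⊕0⊕1 = 1
s8 (pos 8,9,10,11,12,13,14,15,24,25,26,27,28,29,30,31): 0⊕1⊕0⊕0⊕1⊕0⊕0⊕0⊕1⊕0⊕0⊕1⊕1⊕1⊕0⊕1 = 1
s16 (pos 16,17,18,19,20,21,22,23,24,25,26,27,28,29,30,31): 1⊕1⊕0⊕0⊕0⊕1⊕0⊕1⊕1⊕0⊕0⊕1⊕1⊕1⊕0⊕1 = 1
Syndrome s16…s1 = 11111 → error at position 31.
Flip position 31: 0111011010010001100010110011101 → 0111011010010001100010110011100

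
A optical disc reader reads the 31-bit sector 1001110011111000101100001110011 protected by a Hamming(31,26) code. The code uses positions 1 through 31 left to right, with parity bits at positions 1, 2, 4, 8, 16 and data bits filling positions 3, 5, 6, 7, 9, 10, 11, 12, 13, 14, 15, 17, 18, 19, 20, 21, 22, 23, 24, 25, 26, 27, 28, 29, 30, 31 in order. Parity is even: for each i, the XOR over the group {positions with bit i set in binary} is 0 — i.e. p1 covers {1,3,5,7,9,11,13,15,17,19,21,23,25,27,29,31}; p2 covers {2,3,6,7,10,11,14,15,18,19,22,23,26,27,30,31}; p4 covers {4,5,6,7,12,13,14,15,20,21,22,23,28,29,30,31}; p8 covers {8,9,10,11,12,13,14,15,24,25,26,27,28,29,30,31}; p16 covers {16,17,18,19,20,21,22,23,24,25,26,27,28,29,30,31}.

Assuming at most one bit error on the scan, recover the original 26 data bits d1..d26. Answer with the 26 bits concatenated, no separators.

01101111100101100001110011

s1 (pos 1,3,5,7,9,11,13,15,17,19,21,23,25,27,29,31): 1⊕0⊕1⊕0⊕1⊕1⊕1⊕0⊕1⊕1⊕0⊕0⊕1⊕1⊕0⊕1 = 0
s2 (pos 2,3,6,7,10,11,14,15,18,19,22,23,26,27,30,31): 0⊕0⊕1⊕0⊕1⊕1⊕0⊕0⊕0⊕1⊕0⊕0⊕1⊕1⊕1⊕1 = 0
s4 (pos 4,5,6,7,12,13,14,15,20,21,22,23,28,29,30,31): 1⊕1⊕1⊕0⊕1⊕1⊕0⊕0⊕1⊕0⊕0⊕0⊕0⊕0⊕1⊕1 = 0
s8 (pos 8,9,10,11,12,13,14,15,24,25,26,27,28,29,30,31): 0⊕1⊕1⊕1⊕1⊕1⊕0⊕0⊕0⊕1⊕1⊕1⊕0⊕0⊕1⊕1 = 0
s16 (pos 16,17,18,19,20,21,22,23,24,25,26,27,28,29,30,31): 0⊕1⊕0⊕1⊕1⊕0⊕0⊕0⊕0⊕1⊕1⊕1⊕0⊕0⊕1⊕1 = 0
Syndrome s16…s1 = 00000 → no error.
Read data bits from positions 3,5,6,7,9,10,11,12,13,14,15,17,18,19,20,21,22,23,24,25,26,27,28,29,30,31: 01101111100101100001110011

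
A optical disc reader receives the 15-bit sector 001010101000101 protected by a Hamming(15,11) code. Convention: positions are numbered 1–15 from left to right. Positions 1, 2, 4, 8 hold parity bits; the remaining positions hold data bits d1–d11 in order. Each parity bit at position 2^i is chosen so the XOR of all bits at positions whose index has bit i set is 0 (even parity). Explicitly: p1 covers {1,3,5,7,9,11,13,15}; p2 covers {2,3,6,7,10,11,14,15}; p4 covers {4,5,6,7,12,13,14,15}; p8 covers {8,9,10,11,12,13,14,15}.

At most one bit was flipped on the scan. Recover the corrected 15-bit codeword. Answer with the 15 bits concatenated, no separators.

001010101100101

s1 (pos 1,3,5,7,9,11,13,15): 0⊕1⊕1⊕1⊕1⊕0⊕1⊕1 = 0
s2 (pos 2,3,6,7,10,11,14,15): 0⊕1⊕0⊕1⊕0⊕0⊕0⊕1 = 1
s4 (pos 4,5,6,7,12,13,14,15): 0⊕1⊕0⊕1⊕0⊕1⊕0⊕1 = 0
s8 (pos 8,9,10,11,12,13,14,15): 0⊕1⊕0⊕0⊕0⊕1⊕0⊕1 = 1
Syndrome s8…s1 = 1010 → error at position 10.
Flip position 10: 001010101000101 → 001010101100101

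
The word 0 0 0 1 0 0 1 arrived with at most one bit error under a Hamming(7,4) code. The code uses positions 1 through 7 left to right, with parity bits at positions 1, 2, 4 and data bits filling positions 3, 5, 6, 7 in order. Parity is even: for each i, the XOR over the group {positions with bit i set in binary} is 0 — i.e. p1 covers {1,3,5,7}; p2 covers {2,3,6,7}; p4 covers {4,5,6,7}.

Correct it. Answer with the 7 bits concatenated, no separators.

s1 (pos 1,3,5,7): 0⊕0⊕0⊕1 = 1
s2 (pos 2,3,6,7): 0⊕0⊕0⊕1 = 1
s4 (pos 4,5,6,7): 1⊕0⊕0⊕1 = 0
Syndrome s4…s1 = 011 → error at position 3.
Flip position 3: 0001001 → 0011001

0011001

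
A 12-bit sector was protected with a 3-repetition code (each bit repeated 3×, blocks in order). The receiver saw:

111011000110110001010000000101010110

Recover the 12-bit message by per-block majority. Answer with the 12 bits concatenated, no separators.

Block 1 (111): 3 ones → 1
Block 2 (011): 2 ones → 1
Block 3 (000): 0 ones → 0
Block 4 (110): 2 ones → 1
Block 5 (110): 2 ones → 1
Block 6 (001): 1 one → 0
Block 7 (010): 1 one → 0
Block 8 (000): 0 ones → 0
Block 9 (000): 0 ones → 0
Block 10 (101): 2 ones → 1
Block 11 (010): 1 one → 0
Block 12 (110): 2 ones → 1

110110000101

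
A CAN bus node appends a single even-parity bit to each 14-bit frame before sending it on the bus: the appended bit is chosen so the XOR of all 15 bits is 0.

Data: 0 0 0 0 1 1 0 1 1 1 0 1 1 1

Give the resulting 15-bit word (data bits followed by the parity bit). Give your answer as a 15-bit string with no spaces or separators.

XOR of the 14 data bits: 0⊕0⊕0⊕0⊕1⊕1⊕0⊕1⊕1⊕1⊕0⊕1⊕1⊕1 = 0
Parity bit = 0 (so all 15 bits XOR to 0).

000011011101110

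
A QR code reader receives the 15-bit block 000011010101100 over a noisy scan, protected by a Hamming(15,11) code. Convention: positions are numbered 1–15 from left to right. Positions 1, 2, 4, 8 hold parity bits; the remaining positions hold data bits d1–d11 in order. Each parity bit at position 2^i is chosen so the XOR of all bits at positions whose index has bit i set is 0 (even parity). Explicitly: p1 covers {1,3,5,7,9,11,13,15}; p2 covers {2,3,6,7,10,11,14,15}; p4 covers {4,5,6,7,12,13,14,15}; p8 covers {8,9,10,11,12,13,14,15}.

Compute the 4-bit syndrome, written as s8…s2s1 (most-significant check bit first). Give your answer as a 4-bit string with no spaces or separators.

0000

s1 (pos 1,3,5,7,9,11,13,15): 0⊕0⊕1⊕0⊕0⊕0⊕1⊕0 = 0
s2 (pos 2,3,6,7,10,11,14,15): 0⊕0⊕1⊕0⊕1⊕0⊕0⊕0 = 0
s4 (pos 4,5,6,7,12,13,14,15): 0⊕1⊕1⊕0⊕1⊕1⊕0⊕0 = 0
s8 (pos 8,9,10,11,12,13,14,15): 1⊕0⊕1⊕0⊕1⊕1⊕0⊕0 = 0
Syndrome s8…s1 = 0000 → no error.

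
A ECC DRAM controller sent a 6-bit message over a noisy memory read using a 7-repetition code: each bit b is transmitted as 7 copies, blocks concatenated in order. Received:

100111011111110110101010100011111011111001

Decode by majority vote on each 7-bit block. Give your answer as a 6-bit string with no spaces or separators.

111011

Block 1 (1001110): 4 ones → 1
Block 2 (1111111): 7 ones → 1
Block 3 (0110101): 4 ones → 1
Block 4 (0101000): 2 ones → 0
Block 5 (1111101): 6 ones → 1
Block 6 (1111001): 5 ones → 1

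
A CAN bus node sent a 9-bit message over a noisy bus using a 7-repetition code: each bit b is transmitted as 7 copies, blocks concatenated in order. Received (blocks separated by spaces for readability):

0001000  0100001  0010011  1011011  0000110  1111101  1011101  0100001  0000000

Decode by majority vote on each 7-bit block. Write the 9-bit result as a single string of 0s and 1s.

Block 1 (0001000): 1 one → 0
Block 2 (0100001): 2 ones → 0
Block 3 (0010011): 3 ones → 0
Block 4 (1011011): 5 ones → 1
Block 5 (0000110): 2 ones → 0
Block 6 (1111101): 6 ones → 1
Block 7 (1011101): 5 ones → 1
Block 8 (0100001): 2 ones → 0
Block 9 (0000000): 0 ones → 0

000101100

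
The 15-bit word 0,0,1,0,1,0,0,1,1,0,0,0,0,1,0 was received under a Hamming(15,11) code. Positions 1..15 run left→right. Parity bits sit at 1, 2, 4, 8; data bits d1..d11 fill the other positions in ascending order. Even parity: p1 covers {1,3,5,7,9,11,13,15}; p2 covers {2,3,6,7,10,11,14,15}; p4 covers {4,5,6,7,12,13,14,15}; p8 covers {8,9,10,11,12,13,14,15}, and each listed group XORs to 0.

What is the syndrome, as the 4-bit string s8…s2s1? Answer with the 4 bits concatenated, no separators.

1001

s1 (pos 1,3,5,7,9,11,13,15): 0⊕1⊕1⊕0⊕1⊕0⊕0⊕0 = 1
s2 (pos 2,3,6,7,10,11,14,15): 0⊕1⊕0⊕0⊕0⊕0⊕1⊕0 = 0
s4 (pos 4,5,6,7,12,13,14,15): 0⊕1⊕0⊕0⊕0⊕0⊕1⊕0 = 0
s8 (pos 8,9,10,11,12,13,14,15): 1⊕1⊕0⊕0⊕0⊕0⊕1⊕0 = 1
Syndrome s8…s1 = 1001 → error at position 9.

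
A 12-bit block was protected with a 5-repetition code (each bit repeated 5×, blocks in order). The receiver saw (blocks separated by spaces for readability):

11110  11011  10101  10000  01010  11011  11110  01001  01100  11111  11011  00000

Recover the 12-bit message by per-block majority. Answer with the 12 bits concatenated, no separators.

111001100110

Block 1 (11110): 4 ones → 1
Block 2 (11011): 4 ones → 1
Block 3 (10101): 3 ones → 1
Block 4 (10000): 1 one → 0
Block 5 (01010): 2 ones → 0
Block 6 (11011): 4 ones → 1
Block 7 (11110): 4 ones → 1
Block 8 (01001): 2 ones → 0
Block 9 (01100): 2 ones → 0
Block 10 (11111): 5 ones → 1
Block 11 (11011): 4 ones → 1
Block 12 (00000): 0 ones → 0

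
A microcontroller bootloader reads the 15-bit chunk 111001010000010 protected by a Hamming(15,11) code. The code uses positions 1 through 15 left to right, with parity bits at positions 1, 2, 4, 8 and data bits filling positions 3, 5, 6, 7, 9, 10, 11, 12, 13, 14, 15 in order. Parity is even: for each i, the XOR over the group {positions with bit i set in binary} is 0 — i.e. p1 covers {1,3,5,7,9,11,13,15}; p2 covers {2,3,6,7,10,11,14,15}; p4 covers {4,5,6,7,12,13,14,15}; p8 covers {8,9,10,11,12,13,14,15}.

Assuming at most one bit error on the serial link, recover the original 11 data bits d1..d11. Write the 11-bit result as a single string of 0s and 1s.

s1 (pos 1,3,5,7,9,11,13,15): 1⊕1⊕0⊕0⊕0⊕0⊕0⊕0 = 0
s2 (pos 2,3,6,7,10,11,14,15): 1⊕1⊕1⊕0⊕0⊕0⊕1⊕0 = 0
s4 (pos 4,5,6,7,12,13,14,15): 0⊕0⊕1⊕0⊕0⊕0⊕1⊕0 = 0
s8 (pos 8,9,10,11,12,13,14,15): 1⊕0⊕0⊕0⊕0⊕0⊕1⊕0 = 0
Syndrome s8…s1 = 0000 → no error.
Read data bits from positions 3,5,6,7,9,10,11,12,13,14,15: 10100000010

10100000010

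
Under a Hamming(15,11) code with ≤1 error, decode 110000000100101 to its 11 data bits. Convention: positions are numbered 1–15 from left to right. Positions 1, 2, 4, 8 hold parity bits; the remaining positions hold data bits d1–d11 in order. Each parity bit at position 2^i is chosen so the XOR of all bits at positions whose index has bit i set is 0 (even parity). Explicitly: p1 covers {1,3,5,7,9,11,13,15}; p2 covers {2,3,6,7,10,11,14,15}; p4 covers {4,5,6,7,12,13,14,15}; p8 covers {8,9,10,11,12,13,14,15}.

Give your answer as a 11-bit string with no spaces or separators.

s1 (pos 1,3,5,7,9,11,13,15): 1⊕0⊕0⊕0⊕0⊕0⊕1⊕1 = 1
s2 (pos 2,3,6,7,10,11,14,15): 1⊕0⊕0⊕0⊕1⊕0⊕0⊕1 = 1
s4 (pos 4,5,6,7,12,13,14,15): 0⊕0⊕0⊕0⊕0⊕1⊕0⊕1 = 0
s8 (pos 8,9,10,11,12,13,14,15): 0⊕0⊕1⊕0⊕0⊕1⊕0⊕1 = 1
Syndrome s8…s1 = 1011 → error at position 11.
Flip position 11: 110000000100101 → 110000000110101
Read data bits from positions 3,5,6,7,9,10,11,12,13,14,15: 00000110101

00000110101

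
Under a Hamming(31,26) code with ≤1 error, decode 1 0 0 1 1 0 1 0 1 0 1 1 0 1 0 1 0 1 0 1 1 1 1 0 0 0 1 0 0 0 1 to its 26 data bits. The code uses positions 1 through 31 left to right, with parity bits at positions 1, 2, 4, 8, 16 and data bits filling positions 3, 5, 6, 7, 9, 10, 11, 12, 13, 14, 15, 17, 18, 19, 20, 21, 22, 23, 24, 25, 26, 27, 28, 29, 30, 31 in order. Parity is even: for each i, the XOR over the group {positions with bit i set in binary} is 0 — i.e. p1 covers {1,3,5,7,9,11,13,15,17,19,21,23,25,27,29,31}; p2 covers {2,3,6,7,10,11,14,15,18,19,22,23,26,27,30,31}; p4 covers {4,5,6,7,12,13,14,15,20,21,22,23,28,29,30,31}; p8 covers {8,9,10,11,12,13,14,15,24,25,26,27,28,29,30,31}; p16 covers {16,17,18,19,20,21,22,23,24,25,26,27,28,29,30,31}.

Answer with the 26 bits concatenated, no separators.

s1 (pos 1,3,5,7,9,11,13,15,17,19,21,23,25,27,29,31): 1⊕0⊕1⊕1⊕1⊕1⊕0⊕0⊕0⊕0⊕1⊕1⊕0⊕1⊕0⊕1 = 1
s2 (pos 2,3,6,7,10,11,14,15,18,19,22,23,26,27,30,31): 0⊕0⊕0⊕1⊕0⊕1⊕1⊕0⊕1⊕0⊕1⊕1⊕0⊕1⊕0⊕1 = 0
s4 (pos 4,5,6,7,12,13,14,15,20,21,22,23,28,29,30,31): 1⊕1⊕0⊕1⊕1⊕0⊕1⊕0⊕1⊕1⊕1⊕1⊕0⊕0⊕0⊕1 = 0
s8 (pos 8,9,10,11,12,13,14,15,24,25,26,27,28,29,30,31): 0⊕1⊕0⊕1⊕1⊕0⊕1⊕0⊕0⊕0⊕0⊕1⊕0⊕0⊕0⊕1 = 0
s16 (pos 16,17,18,19,20,21,22,23,24,25,26,27,28,29,30,31): 1⊕0⊕1⊕0⊕1⊕1⊕1⊕1⊕0⊕0⊕0⊕1⊕0⊕0⊕0⊕1 = 0
Syndrome s16…s1 = 00001 → error at position 1.
Flip position 1: 1001101010110101010111100010001 → 0001101010110101010111100010001
Read data bits from positions 3,5,6,7,9,10,11,12,13,14,15,17,18,19,20,21,22,23,24,25,26,27,28,29,30,31: 01011011010010111100010001

01011011010010111100010001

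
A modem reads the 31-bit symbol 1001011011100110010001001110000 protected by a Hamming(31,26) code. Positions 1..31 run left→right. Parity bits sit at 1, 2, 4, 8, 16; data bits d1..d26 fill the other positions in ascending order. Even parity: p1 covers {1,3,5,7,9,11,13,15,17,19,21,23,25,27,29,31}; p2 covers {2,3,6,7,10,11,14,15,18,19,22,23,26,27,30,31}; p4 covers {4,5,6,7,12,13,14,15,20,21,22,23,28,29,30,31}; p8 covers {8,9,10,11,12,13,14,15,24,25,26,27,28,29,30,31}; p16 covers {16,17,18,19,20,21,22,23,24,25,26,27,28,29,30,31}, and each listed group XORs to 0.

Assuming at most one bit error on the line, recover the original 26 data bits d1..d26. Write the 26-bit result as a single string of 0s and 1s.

00111110011110001001110000

s1 (pos 1,3,5,7,9,11,13,15,17,19,21,23,25,27,29,31): 1⊕0⊕0⊕1⊕1⊕1⊕0⊕1⊕0⊕0⊕0⊕0⊕1⊕1⊕0⊕0 = 1
s2 (pos 2,3,6,7,10,11,14,15,18,19,22,23,26,27,30,31): 0⊕0⊕1⊕1⊕1⊕1⊕1⊕1⊕1⊕0⊕1⊕0⊕1⊕1⊕0⊕0 = 0
s4 (pos 4,5,6,7,12,13,14,15,20,21,22,23,28,29,30,31): 1⊕0⊕1⊕1⊕0⊕0⊕1⊕1⊕0⊕0⊕1⊕0⊕0⊕0⊕0⊕0 = 0
s8 (pos 8,9,10,11,12,13,14,15,24,25,26,27,28,29,30,31): 0⊕1⊕1⊕1⊕0⊕0⊕1⊕1⊕0⊕1⊕1⊕1⊕0⊕0⊕0⊕0 = 0
s16 (pos 16,17,18,19,20,21,22,23,24,25,26,27,28,29,30,31): 0⊕0⊕1⊕0⊕0⊕0⊕1⊕0⊕0⊕1⊕1⊕1⊕0⊕0⊕0⊕0 = 1
Syndrome s16…s1 = 10001 → error at position 17.
Flip position 17: 1001011011100110010001001110000 → 1001011011100110110001001110000
Read data bits from positions 3,5,6,7,9,10,11,12,13,14,15,17,18,19,20,21,22,23,24,25,26,27,28,29,30,31: 00111110011110001001110000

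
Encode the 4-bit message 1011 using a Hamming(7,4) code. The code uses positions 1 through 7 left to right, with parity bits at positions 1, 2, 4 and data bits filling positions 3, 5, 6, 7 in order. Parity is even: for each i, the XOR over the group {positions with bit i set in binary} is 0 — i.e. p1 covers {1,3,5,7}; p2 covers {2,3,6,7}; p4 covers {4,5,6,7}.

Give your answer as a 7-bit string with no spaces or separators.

0110011

Place data at non-parity positions: p1 p2 1 p4 0 1 1
p1 (pos 1,3,5,7): XOR of data positions = 1⊕0⊕1 = 0
p2 (pos 2,3,6,7): XOR of data positions = 1⊕1⊕1 = 1
p4 (pos 4,5,6,7): XOR of data positions = 0⊕1⊕1 = 0
Codeword: 0110011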